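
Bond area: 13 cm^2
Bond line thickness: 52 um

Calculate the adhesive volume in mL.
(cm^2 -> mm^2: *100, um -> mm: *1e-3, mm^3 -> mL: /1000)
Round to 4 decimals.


V = 13*100 * 52*1e-3 / 1000
= 0.0676 mL

0.0676


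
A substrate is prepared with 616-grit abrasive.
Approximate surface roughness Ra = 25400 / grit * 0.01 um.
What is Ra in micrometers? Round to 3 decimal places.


Ra = 25400 / 616 * 0.01 = 0.412 um

0.412


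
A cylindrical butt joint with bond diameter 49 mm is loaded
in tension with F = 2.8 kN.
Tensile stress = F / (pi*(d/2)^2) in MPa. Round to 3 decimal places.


Area = pi * (49/2)^2 = 1885.7410 mm^2
Stress = 2.8*1000 / 1885.7410
= 1.485 MPa

1.485


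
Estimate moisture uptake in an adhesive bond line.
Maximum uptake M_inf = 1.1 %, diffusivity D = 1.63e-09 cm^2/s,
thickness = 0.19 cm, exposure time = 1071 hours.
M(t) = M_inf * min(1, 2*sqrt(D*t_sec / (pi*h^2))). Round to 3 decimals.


Convert time: 1071 h = 3855600 s
ratio = min(1, 2*sqrt(1.63e-09*3855600/(pi*0.19^2)))
= 0.470805
M(t) = 1.1 * 0.470805 = 0.518%

0.518


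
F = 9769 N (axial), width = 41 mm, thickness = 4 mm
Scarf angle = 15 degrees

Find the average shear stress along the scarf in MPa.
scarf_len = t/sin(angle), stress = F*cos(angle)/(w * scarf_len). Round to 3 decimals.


scarf_len = 4/sin(15 deg) = 15.4548
cos(15 deg) = 0.965926
stress = 9769*0.965926/(41*15.4548) = 14.892 MPa

14.892


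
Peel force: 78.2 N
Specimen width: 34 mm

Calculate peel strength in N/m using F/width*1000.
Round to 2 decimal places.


Peel strength = 78.2 / 34 * 1000 = 2300.00 N/m

2300.00


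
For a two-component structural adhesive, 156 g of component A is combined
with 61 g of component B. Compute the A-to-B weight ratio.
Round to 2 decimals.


Weight ratio A:B = 156 / 61
= 2.56

2.56


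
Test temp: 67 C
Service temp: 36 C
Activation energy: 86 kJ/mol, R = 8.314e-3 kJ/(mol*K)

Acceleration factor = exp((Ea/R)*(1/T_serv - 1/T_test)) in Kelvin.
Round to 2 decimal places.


AF = exp((86/0.008314)*(1/309.15 - 1/340.15))
= 21.10

21.10


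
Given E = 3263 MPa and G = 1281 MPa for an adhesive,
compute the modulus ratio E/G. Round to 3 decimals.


E/G ratio = 3263 / 1281 = 2.547

2.547


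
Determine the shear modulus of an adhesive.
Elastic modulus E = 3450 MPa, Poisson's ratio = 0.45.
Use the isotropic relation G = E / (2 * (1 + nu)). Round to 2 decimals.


G = 3450 / (2*(1+0.45)) = 3450 / 2.90
= 1189.66 MPa

1189.66


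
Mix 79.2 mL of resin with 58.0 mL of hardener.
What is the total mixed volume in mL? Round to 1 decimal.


Total = 79.2 + 58.0 = 137.2 mL

137.2


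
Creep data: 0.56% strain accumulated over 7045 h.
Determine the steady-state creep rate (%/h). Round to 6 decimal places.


Rate = 0.56 / 7045 = 0.000079 %/h

0.000079


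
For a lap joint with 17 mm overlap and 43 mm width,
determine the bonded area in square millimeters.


Area = 17 * 43 = 731 mm^2

731


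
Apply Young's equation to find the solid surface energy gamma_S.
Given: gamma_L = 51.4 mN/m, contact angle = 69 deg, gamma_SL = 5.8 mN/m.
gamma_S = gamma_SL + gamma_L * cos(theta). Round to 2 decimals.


theta_rad = 69 * pi/180 = 1.204277
gamma_S = 5.8 + 51.4 * cos(1.204277)
= 24.22 mN/m

24.22


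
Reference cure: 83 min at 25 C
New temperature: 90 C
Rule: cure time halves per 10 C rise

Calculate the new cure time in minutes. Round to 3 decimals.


factor = 2^((90-25)/10) = 90.5097
t_new = 83 / 90.5097 = 0.917 min

0.917


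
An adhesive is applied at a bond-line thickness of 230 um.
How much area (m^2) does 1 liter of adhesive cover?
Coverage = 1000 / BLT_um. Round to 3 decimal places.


Coverage = 1000 / 230 = 4.348 m^2

4.348


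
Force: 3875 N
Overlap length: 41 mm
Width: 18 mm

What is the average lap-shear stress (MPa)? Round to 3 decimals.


Average shear stress = F / (overlap * width)
= 3875 / (41 * 18)
= 5.251 MPa

5.251


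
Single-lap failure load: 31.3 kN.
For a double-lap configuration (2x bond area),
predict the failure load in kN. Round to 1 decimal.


Failure load = 31.3 * 2 = 62.6 kN

62.6


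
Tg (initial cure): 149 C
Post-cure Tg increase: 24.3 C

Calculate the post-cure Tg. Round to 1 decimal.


Post-cure Tg = 149 + 24.3 = 173.3 C

173.3


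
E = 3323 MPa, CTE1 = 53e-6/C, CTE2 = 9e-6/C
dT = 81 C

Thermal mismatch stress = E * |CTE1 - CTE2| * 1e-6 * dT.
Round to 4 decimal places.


= 3323 * 44e-6 * 81
= 11.8432 MPa

11.8432


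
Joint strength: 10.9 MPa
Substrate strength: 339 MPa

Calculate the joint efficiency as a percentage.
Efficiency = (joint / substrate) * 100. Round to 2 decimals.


Efficiency = (10.9 / 339) * 100 = 3.22%

3.22


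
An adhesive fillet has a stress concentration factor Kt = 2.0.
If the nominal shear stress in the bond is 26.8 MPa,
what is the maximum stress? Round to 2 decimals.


Max stress = 26.8 * 2.0 = 53.60 MPa

53.60


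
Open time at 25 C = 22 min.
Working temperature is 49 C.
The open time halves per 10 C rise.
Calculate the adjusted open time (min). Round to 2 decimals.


factor = 2^((49 - 25) / 10) = 5.2780
ot = 22 / 5.2780 = 4.17 min

4.17


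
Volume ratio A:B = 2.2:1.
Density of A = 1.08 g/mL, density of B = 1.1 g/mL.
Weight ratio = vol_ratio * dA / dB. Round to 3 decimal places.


Wt ratio = 2.2 * 1.08 / 1.1
= 2.160

2.160


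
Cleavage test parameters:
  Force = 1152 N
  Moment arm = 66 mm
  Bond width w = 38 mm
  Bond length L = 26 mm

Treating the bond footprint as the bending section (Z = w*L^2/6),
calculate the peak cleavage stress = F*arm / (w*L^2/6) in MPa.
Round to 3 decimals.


M = 1152 * 66 = 76032 N*mm
Z = 38 * 26^2 / 6 = 25688 / 6 mm^3
sigma = M / Z = 6 * 76032 / 25688 = 456192 / 25688
= 17.759 MPa

17.759


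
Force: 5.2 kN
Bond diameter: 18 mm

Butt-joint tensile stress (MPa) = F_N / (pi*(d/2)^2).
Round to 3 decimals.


F_N = 5.2 * 1000 = 5200.0 N
A = pi*(9.0)^2 = 254.4690 mm^2
stress = 5200.0 / 254.4690 = 20.435 MPa

20.435


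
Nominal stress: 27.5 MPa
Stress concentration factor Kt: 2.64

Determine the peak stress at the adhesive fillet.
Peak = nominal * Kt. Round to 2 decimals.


Peak stress = 27.5 * 2.64
= 72.60 MPa

72.60


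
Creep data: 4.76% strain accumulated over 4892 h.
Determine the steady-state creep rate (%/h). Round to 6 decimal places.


Rate = 4.76 / 4892 = 0.000973 %/h

0.000973


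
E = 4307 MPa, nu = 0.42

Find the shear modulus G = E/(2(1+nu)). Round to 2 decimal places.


G = 4307 / (2 * 1.42)
= 1516.55 MPa

1516.55


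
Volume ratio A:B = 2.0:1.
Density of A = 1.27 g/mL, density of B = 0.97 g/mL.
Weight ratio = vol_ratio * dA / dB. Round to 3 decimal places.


Wt ratio = 2.0 * 1.27 / 0.97
= 2.619

2.619


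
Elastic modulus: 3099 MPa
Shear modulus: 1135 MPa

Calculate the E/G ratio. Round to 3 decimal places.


E / G = 3099 / 1135 = 2.730

2.730


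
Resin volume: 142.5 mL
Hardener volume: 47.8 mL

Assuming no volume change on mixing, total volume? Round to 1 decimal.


V_total = 142.5 + 47.8 = 190.3 mL

190.3


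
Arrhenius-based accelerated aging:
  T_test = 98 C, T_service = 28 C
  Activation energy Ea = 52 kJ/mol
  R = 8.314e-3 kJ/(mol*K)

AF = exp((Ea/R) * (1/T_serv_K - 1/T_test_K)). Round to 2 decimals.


T_test_K = 371.15, T_serv_K = 301.15
AF = exp((52/8.314e-3) * (1/301.15 - 1/371.15))
= 50.25

50.25


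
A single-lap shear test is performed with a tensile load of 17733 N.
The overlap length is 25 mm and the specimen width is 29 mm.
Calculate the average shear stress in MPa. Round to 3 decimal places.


Shear stress = F / (overlap * width)
= 17733 / (25 * 29)
= 17733 / 725
= 24.459 MPa

24.459


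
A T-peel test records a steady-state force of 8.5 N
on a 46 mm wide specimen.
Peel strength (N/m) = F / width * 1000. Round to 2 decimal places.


Peel strength = 8.5 / 46 * 1000
= 184.78 N/m

184.78


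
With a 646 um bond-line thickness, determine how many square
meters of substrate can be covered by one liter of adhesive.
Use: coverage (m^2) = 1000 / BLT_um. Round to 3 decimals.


Coverage = 1000 / 646 = 1.548 m^2

1.548


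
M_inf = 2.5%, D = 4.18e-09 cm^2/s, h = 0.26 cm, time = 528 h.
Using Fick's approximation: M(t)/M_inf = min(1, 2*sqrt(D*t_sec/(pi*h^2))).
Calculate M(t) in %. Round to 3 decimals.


t = 1900800 s
ratio = min(1, 2*sqrt(4.18e-09*1900800/(pi*0.0676)))
= 0.386846
M(t) = 2.5 * 0.386846 = 0.967%

0.967


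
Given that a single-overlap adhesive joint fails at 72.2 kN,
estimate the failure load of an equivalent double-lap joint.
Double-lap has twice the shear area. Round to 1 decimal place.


Double-lap factor = 2
Expected load = 72.2 * 2 = 144.4 kN

144.4


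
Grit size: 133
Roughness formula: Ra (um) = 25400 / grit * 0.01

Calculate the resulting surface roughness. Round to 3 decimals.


Ra = 25400 / 133 * 0.01
= 1.910 um

1.910


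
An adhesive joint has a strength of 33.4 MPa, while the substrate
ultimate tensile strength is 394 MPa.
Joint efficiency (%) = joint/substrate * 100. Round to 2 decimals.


Efficiency = 33.4 / 394 * 100
= 8.48%

8.48


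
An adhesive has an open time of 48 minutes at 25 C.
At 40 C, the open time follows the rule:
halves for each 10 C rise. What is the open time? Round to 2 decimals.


Factor = 2^((40-25)/10) = 2.8284
Open time = 48 / 2.8284 = 16.97 min

16.97


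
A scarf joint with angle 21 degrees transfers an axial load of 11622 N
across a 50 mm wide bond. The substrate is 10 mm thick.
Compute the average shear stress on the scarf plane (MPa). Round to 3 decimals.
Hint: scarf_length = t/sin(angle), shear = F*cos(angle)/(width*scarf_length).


scarf_length = 10 / sin(21 deg) = 27.9043 mm
cos(21 deg) = 0.933580
shear stress = 11622 * 0.933580 / (50 * 27.9043)
= 7.777 MPa

7.777


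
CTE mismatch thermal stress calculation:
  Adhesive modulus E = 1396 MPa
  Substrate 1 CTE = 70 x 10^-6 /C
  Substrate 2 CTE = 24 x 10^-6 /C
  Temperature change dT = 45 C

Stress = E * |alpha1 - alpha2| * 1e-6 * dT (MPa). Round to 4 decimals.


delta_alpha = |70 - 24| = 46 x 10^-6/C
Stress = 1396 * 46e-6 * 45
= 2.8897 MPa

2.8897


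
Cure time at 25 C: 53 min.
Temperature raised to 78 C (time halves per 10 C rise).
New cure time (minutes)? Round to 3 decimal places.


Acceleration factor = 2^(53/10) = 39.3966
New time = 53 / 39.3966 = 1.345 min

1.345


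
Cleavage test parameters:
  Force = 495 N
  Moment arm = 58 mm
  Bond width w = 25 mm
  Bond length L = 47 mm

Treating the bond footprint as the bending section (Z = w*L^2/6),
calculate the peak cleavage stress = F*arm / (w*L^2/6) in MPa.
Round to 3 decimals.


M = 495 * 58 = 28710 N*mm
Z = 25 * 47^2 / 6 = 55225 / 6 mm^3
sigma = M / Z = 6 * 28710 / 55225 = 172260 / 55225
= 3.119 MPa

3.119


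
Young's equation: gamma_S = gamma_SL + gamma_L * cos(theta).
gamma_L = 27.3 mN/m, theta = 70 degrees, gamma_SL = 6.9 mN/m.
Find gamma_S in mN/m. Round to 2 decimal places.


cos(70 deg) = 0.342020
gamma_S = 6.9 + 27.3 * 0.342020
= 16.24 mN/m

16.24


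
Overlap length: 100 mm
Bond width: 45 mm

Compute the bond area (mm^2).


Bond area = 100 * 45 = 4500 mm^2

4500


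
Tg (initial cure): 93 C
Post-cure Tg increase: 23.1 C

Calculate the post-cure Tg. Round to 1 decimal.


Post-cure Tg = 93 + 23.1 = 116.1 C

116.1


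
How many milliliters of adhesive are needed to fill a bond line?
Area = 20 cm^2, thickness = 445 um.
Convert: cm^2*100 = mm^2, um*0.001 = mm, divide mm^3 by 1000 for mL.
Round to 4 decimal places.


= (20 * 100) * (445 * 0.001) / 1000
= 0.8900 mL

0.8900


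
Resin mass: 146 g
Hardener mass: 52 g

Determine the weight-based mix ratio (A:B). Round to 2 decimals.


Ratio = 146 / 52 = 2.81

2.81


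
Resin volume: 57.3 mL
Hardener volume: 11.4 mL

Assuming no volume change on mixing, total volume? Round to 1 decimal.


V_total = 57.3 + 11.4 = 68.7 mL

68.7


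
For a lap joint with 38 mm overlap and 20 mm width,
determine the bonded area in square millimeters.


Area = 38 * 20 = 760 mm^2

760


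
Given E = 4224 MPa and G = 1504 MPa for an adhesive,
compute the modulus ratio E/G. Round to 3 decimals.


E/G ratio = 4224 / 1504 = 2.809

2.809


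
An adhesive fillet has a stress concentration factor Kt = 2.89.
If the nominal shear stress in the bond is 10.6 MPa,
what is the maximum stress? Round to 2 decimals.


Max stress = 10.6 * 2.89 = 30.63 MPa

30.63


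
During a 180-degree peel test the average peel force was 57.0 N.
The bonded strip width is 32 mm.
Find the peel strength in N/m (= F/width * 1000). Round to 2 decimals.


Peel strength = F/width * 1000
= 57.0 / 32 * 1000
= 1781.25 N/m

1781.25


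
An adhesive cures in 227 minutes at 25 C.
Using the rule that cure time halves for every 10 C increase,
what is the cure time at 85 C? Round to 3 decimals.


Factor = 2^((85 - 25) / 10) = 64.0000
Cure time = 227 / 64.0000
= 3.547 minutes

3.547


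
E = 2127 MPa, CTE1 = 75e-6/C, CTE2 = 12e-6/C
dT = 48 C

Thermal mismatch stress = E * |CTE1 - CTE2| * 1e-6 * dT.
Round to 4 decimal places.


= 2127 * 63e-6 * 48
= 6.4320 MPa

6.4320


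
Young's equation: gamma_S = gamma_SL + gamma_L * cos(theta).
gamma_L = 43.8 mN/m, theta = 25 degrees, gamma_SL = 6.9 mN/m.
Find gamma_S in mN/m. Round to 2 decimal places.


cos(25 deg) = 0.906308
gamma_S = 6.9 + 43.8 * 0.906308
= 46.60 mN/m

46.60


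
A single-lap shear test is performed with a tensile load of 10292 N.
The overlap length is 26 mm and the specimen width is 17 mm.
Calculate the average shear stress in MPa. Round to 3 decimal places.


Shear stress = F / (overlap * width)
= 10292 / (26 * 17)
= 10292 / 442
= 23.285 MPa

23.285


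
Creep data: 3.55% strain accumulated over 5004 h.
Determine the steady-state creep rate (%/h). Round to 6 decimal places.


Rate = 3.55 / 5004 = 0.000709 %/h

0.000709


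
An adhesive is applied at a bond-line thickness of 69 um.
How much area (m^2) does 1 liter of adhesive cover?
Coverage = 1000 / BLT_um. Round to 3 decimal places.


Coverage = 1000 / 69 = 14.493 m^2

14.493


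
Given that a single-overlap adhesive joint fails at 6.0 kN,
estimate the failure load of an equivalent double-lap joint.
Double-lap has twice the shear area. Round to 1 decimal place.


Double-lap factor = 2
Expected load = 6.0 * 2 = 12.0 kN

12.0


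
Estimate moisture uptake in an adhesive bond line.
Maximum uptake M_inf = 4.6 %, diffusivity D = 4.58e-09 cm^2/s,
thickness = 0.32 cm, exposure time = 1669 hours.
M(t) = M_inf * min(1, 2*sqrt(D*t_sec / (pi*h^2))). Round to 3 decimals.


Convert time: 1669 h = 6008400 s
ratio = min(1, 2*sqrt(4.58e-09*6008400/(pi*0.32^2)))
= 0.584948
M(t) = 4.6 * 0.584948 = 2.691%

2.691


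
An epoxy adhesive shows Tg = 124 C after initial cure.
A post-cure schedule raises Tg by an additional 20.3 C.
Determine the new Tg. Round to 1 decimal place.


New Tg = 124 + 20.3
= 144.3 C

144.3


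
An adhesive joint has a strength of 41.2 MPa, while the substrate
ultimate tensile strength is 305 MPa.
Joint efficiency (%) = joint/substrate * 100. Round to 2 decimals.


Efficiency = 41.2 / 305 * 100
= 13.51%

13.51


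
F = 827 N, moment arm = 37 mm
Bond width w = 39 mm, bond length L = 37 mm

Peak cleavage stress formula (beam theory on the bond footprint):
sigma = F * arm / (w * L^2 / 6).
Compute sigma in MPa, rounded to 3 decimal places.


sigma = (827 * 37) / (39 * 1369 / 6)
= 30599 * 6 / 53391
= 183594 / 53391
= 3.439 MPa

3.439


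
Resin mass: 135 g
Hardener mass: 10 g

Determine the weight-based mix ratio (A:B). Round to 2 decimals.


Ratio = 135 / 10 = 13.50

13.50


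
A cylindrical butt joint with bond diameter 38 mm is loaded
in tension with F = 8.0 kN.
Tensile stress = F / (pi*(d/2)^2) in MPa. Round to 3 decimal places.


Area = pi * (38/2)^2 = 1134.1149 mm^2
Stress = 8.0*1000 / 1134.1149
= 7.054 MPa

7.054


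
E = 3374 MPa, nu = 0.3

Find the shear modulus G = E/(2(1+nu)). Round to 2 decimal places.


G = 3374 / (2 * 1.30)
= 1297.69 MPa

1297.69


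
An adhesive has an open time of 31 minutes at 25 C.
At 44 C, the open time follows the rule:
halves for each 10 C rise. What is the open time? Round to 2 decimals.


Factor = 2^((44-25)/10) = 3.7321
Open time = 31 / 3.7321 = 8.31 min

8.31


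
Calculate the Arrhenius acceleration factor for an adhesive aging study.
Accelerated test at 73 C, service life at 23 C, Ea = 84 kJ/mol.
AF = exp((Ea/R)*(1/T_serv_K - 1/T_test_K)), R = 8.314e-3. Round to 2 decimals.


T_test = 346.15 K, T_serv = 296.15 K
Ea/R = 84 / 0.008314 = 10103.44
AF = exp(10103.44 * (1/296.15 - 1/346.15))
= 138.09

138.09


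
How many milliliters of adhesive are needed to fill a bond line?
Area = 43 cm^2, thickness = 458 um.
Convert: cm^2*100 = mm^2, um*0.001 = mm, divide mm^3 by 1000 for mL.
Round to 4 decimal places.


= (43 * 100) * (458 * 0.001) / 1000
= 1.9694 mL

1.9694


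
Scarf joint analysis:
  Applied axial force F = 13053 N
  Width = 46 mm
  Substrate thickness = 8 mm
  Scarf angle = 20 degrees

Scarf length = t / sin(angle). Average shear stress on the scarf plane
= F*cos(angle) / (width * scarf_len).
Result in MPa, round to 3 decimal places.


Scarf length = 8 / sin(20 deg) = 23.3904 mm
cos(20 deg) = 0.939693
Shear = 13053 * 0.939693 / (46 * 23.3904)
= 11.400 MPa

11.400


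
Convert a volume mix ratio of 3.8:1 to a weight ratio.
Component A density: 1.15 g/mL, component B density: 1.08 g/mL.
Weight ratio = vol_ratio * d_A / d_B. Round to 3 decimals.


= 3.8 * 1.15 / 1.08 = 4.046

4.046


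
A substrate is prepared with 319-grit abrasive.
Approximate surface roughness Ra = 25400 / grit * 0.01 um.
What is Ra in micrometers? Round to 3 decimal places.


Ra = 25400 / 319 * 0.01 = 0.796 um

0.796


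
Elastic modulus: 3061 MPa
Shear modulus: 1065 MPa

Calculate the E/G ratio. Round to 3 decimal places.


E / G = 3061 / 1065 = 2.874

2.874


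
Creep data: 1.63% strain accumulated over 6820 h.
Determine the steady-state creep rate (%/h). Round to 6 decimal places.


Rate = 1.63 / 6820 = 0.000239 %/h

0.000239


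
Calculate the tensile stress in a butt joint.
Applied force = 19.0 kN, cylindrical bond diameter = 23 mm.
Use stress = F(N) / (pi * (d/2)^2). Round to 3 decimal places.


A = pi * 11.5^2 = 415.4756 mm^2
sigma = 19000.0 / 415.4756 = 45.731 MPa

45.731


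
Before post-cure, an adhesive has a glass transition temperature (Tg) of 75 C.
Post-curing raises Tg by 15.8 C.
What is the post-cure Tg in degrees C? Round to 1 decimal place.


Tg_post = Tg_base + delta_Tg
= 75 + 15.8
= 90.8 C

90.8


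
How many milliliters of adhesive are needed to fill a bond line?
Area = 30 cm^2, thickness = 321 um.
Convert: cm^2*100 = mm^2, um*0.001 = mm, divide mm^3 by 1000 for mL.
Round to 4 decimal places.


= (30 * 100) * (321 * 0.001) / 1000
= 0.9630 mL

0.9630


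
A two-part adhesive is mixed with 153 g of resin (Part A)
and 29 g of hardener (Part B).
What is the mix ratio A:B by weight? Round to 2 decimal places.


Mix ratio = mass_A / mass_B
= 153 / 29
= 5.28

5.28


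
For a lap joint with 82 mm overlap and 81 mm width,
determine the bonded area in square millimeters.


Area = 82 * 81 = 6642 mm^2

6642


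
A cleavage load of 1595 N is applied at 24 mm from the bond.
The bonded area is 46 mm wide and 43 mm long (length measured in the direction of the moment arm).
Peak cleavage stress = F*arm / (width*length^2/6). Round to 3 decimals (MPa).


Moment = 1595 * 24 = 38280 N*mm
Section modulus = 46 * 1849 / 6 = 85054 / 6 mm^3
Stress = 38280 / (85054 / 6) = 229680 / 85054
= 2.700 MPa

2.700


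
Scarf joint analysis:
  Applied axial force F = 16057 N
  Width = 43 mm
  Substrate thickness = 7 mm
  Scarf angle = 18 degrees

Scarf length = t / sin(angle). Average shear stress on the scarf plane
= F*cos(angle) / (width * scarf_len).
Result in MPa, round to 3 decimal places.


Scarf length = 7 / sin(18 deg) = 22.6525 mm
cos(18 deg) = 0.951057
Shear = 16057 * 0.951057 / (43 * 22.6525)
= 15.678 MPa

15.678


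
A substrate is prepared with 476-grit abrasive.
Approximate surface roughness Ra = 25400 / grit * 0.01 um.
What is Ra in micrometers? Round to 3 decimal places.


Ra = 25400 / 476 * 0.01 = 0.534 um

0.534


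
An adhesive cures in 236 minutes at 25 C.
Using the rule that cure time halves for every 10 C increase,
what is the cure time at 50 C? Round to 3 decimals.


Factor = 2^((50 - 25) / 10) = 5.6569
Cure time = 236 / 5.6569
= 41.719 minutes

41.719


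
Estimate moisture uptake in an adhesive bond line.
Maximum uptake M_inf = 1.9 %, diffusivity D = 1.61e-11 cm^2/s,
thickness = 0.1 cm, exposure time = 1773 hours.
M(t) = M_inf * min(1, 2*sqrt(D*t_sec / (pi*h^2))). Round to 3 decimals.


Convert time: 1773 h = 6382800 s
ratio = min(1, 2*sqrt(1.61e-11*6382800/(pi*0.1^2)))
= 0.114386
M(t) = 1.9 * 0.114386 = 0.217%

0.217


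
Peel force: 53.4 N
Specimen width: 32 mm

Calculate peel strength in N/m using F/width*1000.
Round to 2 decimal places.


Peel strength = 53.4 / 32 * 1000 = 1668.75 N/m

1668.75


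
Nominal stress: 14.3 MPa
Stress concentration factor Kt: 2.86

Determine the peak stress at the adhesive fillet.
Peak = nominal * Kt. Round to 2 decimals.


Peak stress = 14.3 * 2.86
= 40.90 MPa

40.90


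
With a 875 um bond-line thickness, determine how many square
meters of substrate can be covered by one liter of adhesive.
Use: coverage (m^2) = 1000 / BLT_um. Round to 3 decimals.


Coverage = 1000 / 875 = 1.143 m^2

1.143


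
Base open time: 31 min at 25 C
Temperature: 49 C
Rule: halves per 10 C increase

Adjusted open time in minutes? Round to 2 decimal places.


Acceleration = 2^((49-25)/10) = 5.2780
Open time = 31 / 5.2780 = 5.87 min

5.87


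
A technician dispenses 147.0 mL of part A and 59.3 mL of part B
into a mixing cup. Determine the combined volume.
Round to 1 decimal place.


Combined volume = 147.0 + 59.3
= 206.3 mL

206.3


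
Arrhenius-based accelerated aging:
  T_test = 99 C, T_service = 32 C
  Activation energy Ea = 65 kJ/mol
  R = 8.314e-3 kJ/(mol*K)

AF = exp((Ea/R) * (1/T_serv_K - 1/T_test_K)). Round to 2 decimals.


T_test_K = 372.15, T_serv_K = 305.15
AF = exp((65/8.314e-3) * (1/305.15 - 1/372.15))
= 100.75

100.75


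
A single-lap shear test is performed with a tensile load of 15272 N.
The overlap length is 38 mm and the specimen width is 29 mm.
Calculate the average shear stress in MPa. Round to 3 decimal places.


Shear stress = F / (overlap * width)
= 15272 / (38 * 29)
= 15272 / 1102
= 13.858 MPa

13.858


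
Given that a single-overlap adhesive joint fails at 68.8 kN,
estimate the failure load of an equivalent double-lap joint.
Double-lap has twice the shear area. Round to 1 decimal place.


Double-lap factor = 2
Expected load = 68.8 * 2 = 137.6 kN

137.6


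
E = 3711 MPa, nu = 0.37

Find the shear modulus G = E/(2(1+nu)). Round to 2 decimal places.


G = 3711 / (2 * 1.37)
= 1354.38 MPa

1354.38


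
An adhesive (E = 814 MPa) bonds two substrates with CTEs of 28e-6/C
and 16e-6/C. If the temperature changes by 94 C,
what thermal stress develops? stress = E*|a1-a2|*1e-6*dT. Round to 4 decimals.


Stress = 814 * |28 - 16| * 1e-6 * 94
= 0.9182 MPa

0.9182


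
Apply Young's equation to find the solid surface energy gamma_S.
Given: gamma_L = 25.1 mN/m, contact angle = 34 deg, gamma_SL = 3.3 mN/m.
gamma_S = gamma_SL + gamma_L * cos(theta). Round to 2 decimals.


theta_rad = 34 * pi/180 = 0.593412
gamma_S = 3.3 + 25.1 * cos(0.593412)
= 24.11 mN/m

24.11


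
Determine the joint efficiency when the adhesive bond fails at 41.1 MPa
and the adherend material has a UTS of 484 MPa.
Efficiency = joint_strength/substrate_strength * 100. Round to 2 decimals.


Joint efficiency = 41.1 / 484 * 100
= 8.49%

8.49


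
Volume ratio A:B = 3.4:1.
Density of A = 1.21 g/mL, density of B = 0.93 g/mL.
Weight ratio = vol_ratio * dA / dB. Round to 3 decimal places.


Wt ratio = 3.4 * 1.21 / 0.93
= 4.424

4.424


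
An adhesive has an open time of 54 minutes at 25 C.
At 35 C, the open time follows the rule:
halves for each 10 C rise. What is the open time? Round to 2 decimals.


Factor = 2^((35-25)/10) = 2.0000
Open time = 54 / 2.0000 = 27.00 min

27.00


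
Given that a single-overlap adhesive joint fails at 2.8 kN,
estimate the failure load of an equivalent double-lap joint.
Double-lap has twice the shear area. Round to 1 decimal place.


Double-lap factor = 2
Expected load = 2.8 * 2 = 5.6 kN

5.6


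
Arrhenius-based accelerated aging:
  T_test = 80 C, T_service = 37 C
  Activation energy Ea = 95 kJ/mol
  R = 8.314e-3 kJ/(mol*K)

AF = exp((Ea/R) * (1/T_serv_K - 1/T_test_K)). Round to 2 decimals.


T_test_K = 353.15, T_serv_K = 310.15
AF = exp((95/8.314e-3) * (1/310.15 - 1/353.15))
= 88.76

88.76


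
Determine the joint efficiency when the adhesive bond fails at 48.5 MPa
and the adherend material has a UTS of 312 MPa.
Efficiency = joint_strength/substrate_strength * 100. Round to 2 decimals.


Joint efficiency = 48.5 / 312 * 100
= 15.54%

15.54


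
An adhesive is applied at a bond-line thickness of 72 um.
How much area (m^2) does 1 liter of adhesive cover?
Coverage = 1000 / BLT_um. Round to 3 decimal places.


Coverage = 1000 / 72 = 13.889 m^2

13.889


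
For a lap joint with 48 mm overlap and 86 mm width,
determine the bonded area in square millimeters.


Area = 48 * 86 = 4128 mm^2

4128


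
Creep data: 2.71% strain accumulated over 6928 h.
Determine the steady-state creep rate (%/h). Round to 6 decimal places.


Rate = 2.71 / 6928 = 0.000391 %/h

0.000391


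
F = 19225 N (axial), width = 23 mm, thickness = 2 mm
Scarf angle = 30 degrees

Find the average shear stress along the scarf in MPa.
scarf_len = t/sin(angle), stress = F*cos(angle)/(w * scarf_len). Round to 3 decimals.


scarf_len = 2/sin(30 deg) = 4.0000
cos(30 deg) = 0.866025
stress = 19225*0.866025/(23*4.0000) = 180.971 MPa

180.971


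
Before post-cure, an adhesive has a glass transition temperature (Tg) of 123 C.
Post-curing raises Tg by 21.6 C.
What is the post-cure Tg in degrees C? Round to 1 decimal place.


Tg_post = Tg_base + delta_Tg
= 123 + 21.6
= 144.6 C

144.6


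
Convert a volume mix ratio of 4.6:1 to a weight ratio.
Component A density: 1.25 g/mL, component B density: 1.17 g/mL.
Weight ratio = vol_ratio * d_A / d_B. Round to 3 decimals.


= 4.6 * 1.25 / 1.17 = 4.915

4.915


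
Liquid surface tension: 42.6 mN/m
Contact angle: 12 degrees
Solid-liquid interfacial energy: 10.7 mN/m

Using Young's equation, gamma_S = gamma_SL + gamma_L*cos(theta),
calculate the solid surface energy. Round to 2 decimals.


gamma_S = 10.7 + 42.6 * cos(12)
= 52.37 mN/m

52.37


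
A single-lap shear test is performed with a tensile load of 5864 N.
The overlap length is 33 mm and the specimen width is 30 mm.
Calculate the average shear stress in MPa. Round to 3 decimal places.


Shear stress = F / (overlap * width)
= 5864 / (33 * 30)
= 5864 / 990
= 5.923 MPa

5.923


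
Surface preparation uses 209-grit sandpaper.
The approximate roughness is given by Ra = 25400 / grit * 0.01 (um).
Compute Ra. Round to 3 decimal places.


Ra = 25400 / 209 * 0.01
= 254 / 209
= 1.215 um

1.215


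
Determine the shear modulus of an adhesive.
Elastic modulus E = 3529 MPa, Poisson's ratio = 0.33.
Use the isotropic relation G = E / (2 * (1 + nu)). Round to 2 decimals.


G = 3529 / (2*(1+0.33)) = 3529 / 2.66
= 1326.69 MPa

1326.69


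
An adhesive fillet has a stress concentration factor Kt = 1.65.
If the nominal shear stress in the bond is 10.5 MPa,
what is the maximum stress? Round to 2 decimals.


Max stress = 10.5 * 1.65 = 17.33 MPa

17.33


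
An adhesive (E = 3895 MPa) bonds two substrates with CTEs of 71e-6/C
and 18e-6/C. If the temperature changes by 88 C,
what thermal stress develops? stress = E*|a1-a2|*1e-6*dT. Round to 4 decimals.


Stress = 3895 * |71 - 18| * 1e-6 * 88
= 18.1663 MPa

18.1663


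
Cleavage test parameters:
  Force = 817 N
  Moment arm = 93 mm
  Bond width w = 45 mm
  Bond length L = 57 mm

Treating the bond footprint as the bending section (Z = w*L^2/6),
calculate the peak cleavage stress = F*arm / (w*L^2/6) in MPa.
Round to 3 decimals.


M = 817 * 93 = 75981 N*mm
Z = 45 * 57^2 / 6 = 146205 / 6 mm^3
sigma = M / Z = 6 * 75981 / 146205 = 455886 / 146205
= 3.118 MPa

3.118


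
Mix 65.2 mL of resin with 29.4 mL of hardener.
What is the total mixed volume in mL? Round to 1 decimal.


Total = 65.2 + 29.4 = 94.6 mL

94.6


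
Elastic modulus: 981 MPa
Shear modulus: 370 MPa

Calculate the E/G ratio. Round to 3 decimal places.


E / G = 981 / 370 = 2.651

2.651


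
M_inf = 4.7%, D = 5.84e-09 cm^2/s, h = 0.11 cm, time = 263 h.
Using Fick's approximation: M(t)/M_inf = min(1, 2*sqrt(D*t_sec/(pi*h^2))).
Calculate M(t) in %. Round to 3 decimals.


t = 946800 s
ratio = min(1, 2*sqrt(5.84e-09*946800/(pi*0.0121)))
= 0.762778
M(t) = 4.7 * 0.762778 = 3.585%

3.585


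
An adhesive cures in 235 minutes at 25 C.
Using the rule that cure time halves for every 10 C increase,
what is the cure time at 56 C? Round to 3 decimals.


Factor = 2^((56 - 25) / 10) = 8.5742
Cure time = 235 / 8.5742
= 27.408 minutes

27.408


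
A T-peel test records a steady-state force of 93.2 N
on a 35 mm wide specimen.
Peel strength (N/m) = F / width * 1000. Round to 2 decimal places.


Peel strength = 93.2 / 35 * 1000
= 2662.86 N/m

2662.86


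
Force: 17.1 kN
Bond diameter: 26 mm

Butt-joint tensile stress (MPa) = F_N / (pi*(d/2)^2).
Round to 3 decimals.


F_N = 17.1 * 1000 = 17100.0 N
A = pi*(13.0)^2 = 530.9292 mm^2
stress = 17100.0 / 530.9292 = 32.208 MPa

32.208


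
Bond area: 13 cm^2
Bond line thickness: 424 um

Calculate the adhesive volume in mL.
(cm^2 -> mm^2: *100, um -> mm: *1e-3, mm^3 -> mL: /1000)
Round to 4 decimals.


V = 13*100 * 424*1e-3 / 1000
= 0.5512 mL

0.5512


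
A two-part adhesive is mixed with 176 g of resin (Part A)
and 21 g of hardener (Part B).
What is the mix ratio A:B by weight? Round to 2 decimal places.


Mix ratio = mass_A / mass_B
= 176 / 21
= 8.38

8.38


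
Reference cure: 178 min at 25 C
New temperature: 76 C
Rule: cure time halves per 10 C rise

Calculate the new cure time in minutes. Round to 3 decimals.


factor = 2^((76-25)/10) = 34.2968
t_new = 178 / 34.2968 = 5.190 min

5.190


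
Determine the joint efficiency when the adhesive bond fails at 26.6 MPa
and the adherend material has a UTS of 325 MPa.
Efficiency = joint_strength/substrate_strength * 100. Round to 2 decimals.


Joint efficiency = 26.6 / 325 * 100
= 8.18%

8.18


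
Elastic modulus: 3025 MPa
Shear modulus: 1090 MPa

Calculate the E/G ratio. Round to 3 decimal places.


E / G = 3025 / 1090 = 2.775

2.775


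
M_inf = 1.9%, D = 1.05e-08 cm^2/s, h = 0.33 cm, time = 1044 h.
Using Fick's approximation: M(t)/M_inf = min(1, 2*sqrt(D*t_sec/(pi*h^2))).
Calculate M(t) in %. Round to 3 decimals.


t = 3758400 s
ratio = min(1, 2*sqrt(1.05e-08*3758400/(pi*0.1089)))
= 0.679262
M(t) = 1.9 * 0.679262 = 1.291%

1.291


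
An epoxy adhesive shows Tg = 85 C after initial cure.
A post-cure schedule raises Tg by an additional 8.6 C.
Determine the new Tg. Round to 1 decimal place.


New Tg = 85 + 8.6
= 93.6 C

93.6


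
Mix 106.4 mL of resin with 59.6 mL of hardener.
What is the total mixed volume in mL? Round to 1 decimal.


Total = 106.4 + 59.6 = 166.0 mL

166.0


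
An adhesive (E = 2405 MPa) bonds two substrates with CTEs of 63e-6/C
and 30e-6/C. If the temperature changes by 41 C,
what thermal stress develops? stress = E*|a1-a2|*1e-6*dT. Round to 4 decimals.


Stress = 2405 * |63 - 30| * 1e-6 * 41
= 3.2540 MPa

3.2540


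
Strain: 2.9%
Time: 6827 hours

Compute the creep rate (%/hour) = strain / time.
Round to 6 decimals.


Creep rate = 2.9 / 6827
= 0.000425 %/h

0.000425


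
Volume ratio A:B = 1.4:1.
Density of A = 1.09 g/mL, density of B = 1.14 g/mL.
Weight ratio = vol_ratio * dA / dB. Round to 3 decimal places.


Wt ratio = 1.4 * 1.09 / 1.14
= 1.339

1.339


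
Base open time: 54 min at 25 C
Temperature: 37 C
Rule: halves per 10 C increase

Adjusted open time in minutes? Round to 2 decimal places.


Acceleration = 2^((37-25)/10) = 2.2974
Open time = 54 / 2.2974 = 23.50 min

23.50


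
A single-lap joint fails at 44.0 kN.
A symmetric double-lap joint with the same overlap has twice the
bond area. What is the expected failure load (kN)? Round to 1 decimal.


Double-lap load = 2 * 44.0 = 88.0 kN

88.0


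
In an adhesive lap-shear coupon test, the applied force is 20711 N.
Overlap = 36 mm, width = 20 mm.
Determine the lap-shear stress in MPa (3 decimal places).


stress = F / (overlap * width)
= 20711 / (36 * 20)
= 28.765 MPa

28.765


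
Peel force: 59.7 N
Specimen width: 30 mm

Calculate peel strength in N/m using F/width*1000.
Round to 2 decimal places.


Peel strength = 59.7 / 30 * 1000 = 1990.00 N/m

1990.00


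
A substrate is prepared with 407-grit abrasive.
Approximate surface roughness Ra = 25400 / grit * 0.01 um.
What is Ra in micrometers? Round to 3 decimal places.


Ra = 25400 / 407 * 0.01 = 0.624 um

0.624


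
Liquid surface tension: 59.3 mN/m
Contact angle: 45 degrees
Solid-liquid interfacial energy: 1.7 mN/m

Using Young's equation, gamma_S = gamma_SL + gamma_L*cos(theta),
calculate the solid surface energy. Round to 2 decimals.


gamma_S = 1.7 + 59.3 * cos(45)
= 43.63 mN/m

43.63


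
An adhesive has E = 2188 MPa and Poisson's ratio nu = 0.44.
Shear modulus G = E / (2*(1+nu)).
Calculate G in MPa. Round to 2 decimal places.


G = 2188 / (2*(1+0.44))
= 2188 / 2.88
= 759.72 MPa

759.72


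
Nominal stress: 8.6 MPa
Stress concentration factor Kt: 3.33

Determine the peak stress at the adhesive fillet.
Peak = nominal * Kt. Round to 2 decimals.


Peak stress = 8.6 * 3.33
= 28.64 MPa

28.64


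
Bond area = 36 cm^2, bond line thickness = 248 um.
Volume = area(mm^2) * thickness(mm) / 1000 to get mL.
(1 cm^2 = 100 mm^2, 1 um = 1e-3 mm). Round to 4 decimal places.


area_mm2 = 36 * 100 = 3600
blt_mm = 248 * 1e-3 = 0.248
vol_mm3 = 3600 * 0.248 = 892.8
vol_mL = 892.8 / 1000 = 0.8928 mL

0.8928


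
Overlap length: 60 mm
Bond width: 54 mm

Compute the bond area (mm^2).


Bond area = 60 * 54 = 3240 mm^2

3240


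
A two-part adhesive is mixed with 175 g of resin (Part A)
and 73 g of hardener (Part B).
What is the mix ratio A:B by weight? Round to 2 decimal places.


Mix ratio = mass_A / mass_B
= 175 / 73
= 2.40

2.40


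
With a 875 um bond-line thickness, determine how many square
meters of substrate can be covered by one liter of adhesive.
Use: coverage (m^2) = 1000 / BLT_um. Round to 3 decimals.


Coverage = 1000 / 875 = 1.143 m^2

1.143


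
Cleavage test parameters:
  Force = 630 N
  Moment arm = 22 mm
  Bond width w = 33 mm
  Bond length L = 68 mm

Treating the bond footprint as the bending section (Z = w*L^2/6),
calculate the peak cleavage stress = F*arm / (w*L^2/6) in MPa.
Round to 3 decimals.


M = 630 * 22 = 13860 N*mm
Z = 33 * 68^2 / 6 = 152592 / 6 mm^3
sigma = M / Z = 6 * 13860 / 152592 = 83160 / 152592
= 0.545 MPa

0.545


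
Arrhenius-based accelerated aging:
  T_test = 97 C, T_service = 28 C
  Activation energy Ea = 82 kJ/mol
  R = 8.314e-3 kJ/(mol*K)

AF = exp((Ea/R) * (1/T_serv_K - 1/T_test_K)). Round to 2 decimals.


T_test_K = 370.15, T_serv_K = 301.15
AF = exp((82/8.314e-3) * (1/301.15 - 1/370.15))
= 448.13

448.13


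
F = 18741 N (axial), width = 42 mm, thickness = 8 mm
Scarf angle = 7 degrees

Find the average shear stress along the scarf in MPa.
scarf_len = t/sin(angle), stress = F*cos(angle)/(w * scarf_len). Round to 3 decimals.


scarf_len = 8/sin(7 deg) = 65.6441
cos(7 deg) = 0.992546
stress = 18741*0.992546/(42*65.6441) = 6.747 MPa

6.747


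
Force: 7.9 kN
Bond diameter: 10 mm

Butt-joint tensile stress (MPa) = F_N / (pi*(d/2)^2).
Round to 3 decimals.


F_N = 7.9 * 1000 = 7900.0 N
A = pi*(5.0)^2 = 78.5398 mm^2
stress = 7900.0 / 78.5398 = 100.586 MPa

100.586


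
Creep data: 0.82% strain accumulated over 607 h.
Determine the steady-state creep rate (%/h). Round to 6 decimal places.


Rate = 0.82 / 607 = 0.001351 %/h

0.001351


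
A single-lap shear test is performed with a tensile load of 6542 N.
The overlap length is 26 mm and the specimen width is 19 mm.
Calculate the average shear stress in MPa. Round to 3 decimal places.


Shear stress = F / (overlap * width)
= 6542 / (26 * 19)
= 6542 / 494
= 13.243 MPa

13.243


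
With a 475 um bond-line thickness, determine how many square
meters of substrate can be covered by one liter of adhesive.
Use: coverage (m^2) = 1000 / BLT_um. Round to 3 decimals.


Coverage = 1000 / 475 = 2.105 m^2

2.105


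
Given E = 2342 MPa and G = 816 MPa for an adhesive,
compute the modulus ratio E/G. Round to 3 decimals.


E/G ratio = 2342 / 816 = 2.870

2.870


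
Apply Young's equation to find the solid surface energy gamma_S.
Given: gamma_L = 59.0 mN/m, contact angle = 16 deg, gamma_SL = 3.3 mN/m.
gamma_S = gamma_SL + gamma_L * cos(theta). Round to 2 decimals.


theta_rad = 16 * pi/180 = 0.279253
gamma_S = 3.3 + 59.0 * cos(0.279253)
= 60.01 mN/m

60.01


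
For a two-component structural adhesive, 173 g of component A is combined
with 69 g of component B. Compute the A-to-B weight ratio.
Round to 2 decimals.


Weight ratio A:B = 173 / 69
= 2.51

2.51


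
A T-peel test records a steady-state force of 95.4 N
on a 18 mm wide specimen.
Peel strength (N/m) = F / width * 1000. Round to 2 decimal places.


Peel strength = 95.4 / 18 * 1000
= 5300.00 N/m

5300.00


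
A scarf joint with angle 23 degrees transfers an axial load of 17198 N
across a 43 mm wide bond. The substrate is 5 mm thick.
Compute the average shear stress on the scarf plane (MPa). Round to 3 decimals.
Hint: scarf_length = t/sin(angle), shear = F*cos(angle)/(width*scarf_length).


scarf_length = 5 / sin(23 deg) = 12.7965 mm
cos(23 deg) = 0.920505
shear stress = 17198 * 0.920505 / (43 * 12.7965)
= 28.770 MPa

28.770


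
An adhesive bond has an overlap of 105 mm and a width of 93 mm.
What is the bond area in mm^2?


Bond area = overlap * width
= 105 * 93
= 9765 mm^2

9765


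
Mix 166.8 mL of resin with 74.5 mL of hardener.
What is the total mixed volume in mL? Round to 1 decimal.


Total = 166.8 + 74.5 = 241.3 mL

241.3


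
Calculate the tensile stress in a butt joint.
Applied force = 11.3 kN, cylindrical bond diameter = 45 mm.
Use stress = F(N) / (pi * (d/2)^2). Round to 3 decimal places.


A = pi * 22.5^2 = 1590.4313 mm^2
sigma = 11300.0 / 1590.4313 = 7.105 MPa

7.105


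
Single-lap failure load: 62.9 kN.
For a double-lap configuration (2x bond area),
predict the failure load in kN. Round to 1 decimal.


Failure load = 62.9 * 2 = 125.8 kN

125.8


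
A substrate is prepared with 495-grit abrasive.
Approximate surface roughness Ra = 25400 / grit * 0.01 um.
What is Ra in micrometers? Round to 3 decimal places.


Ra = 25400 / 495 * 0.01 = 0.513 um

0.513


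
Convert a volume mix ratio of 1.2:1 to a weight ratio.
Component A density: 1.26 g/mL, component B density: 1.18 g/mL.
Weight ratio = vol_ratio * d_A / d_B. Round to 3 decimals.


= 1.2 * 1.26 / 1.18 = 1.281

1.281


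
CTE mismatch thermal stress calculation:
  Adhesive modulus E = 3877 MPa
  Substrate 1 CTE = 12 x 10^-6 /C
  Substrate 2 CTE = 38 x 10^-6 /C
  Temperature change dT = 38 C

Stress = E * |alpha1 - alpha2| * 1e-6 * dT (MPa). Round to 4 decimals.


delta_alpha = |12 - 38| = 26 x 10^-6/C
Stress = 3877 * 26e-6 * 38
= 3.8305 MPa

3.8305


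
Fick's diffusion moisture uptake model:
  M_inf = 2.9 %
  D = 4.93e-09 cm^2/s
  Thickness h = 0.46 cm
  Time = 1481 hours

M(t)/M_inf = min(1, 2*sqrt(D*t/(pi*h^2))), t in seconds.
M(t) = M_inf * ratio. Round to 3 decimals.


t_sec = 1481 * 3600 = 5331600
ratio = 2*sqrt(4.93e-09*5331600/(pi*0.46^2))
= min(1, 0.397694)
= 0.397694
M(t) = 2.9 * 0.397694 = 1.153 %

1.153
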